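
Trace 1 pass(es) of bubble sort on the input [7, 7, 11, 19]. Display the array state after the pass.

After pass 1: [7, 7, 11, 19] (0 swaps)
Total swaps: 0


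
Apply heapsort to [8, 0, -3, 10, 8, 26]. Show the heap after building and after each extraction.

Build heap: [26, 10, 8, 0, 8, -3]
Extract 26: [10, 8, 8, 0, -3, 26]
Extract 10: [8, 0, 8, -3, 10, 26]
Extract 8: [8, 0, -3, 8, 10, 26]
Extract 8: [0, -3, 8, 8, 10, 26]
Extract 0: [-3, 0, 8, 8, 10, 26]


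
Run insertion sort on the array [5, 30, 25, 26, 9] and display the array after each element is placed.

First element 5 is already 'sorted'
Insert 30: shifted 0 elements -> [5, 30, 25, 26, 9]
Insert 25: shifted 1 elements -> [5, 25, 30, 26, 9]
Insert 26: shifted 1 elements -> [5, 25, 26, 30, 9]
Insert 9: shifted 3 elements -> [5, 9, 25, 26, 30]


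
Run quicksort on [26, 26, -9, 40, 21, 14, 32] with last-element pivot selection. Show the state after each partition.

Partition 1: pivot=32 at index 5 -> [26, 26, -9, 21, 14, 32, 40]
Partition 2: pivot=14 at index 1 -> [-9, 14, 26, 21, 26, 32, 40]
Partition 3: pivot=26 at index 4 -> [-9, 14, 26, 21, 26, 32, 40]
Partition 4: pivot=21 at index 2 -> [-9, 14, 21, 26, 26, 32, 40]


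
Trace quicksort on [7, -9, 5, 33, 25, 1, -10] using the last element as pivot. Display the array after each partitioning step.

Partition 1: pivot=-10 at index 0 -> [-10, -9, 5, 33, 25, 1, 7]
Partition 2: pivot=7 at index 4 -> [-10, -9, 5, 1, 7, 33, 25]
Partition 3: pivot=1 at index 2 -> [-10, -9, 1, 5, 7, 33, 25]
Partition 4: pivot=25 at index 5 -> [-10, -9, 1, 5, 7, 25, 33]


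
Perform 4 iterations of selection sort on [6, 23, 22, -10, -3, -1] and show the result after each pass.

Pass 1: Select minimum -10 at index 3, swap -> [-10, 23, 22, 6, -3, -1]
Pass 2: Select minimum -3 at index 4, swap -> [-10, -3, 22, 6, 23, -1]
Pass 3: Select minimum -1 at index 5, swap -> [-10, -3, -1, 6, 23, 22]
Pass 4: Select minimum 6 at index 3, swap -> [-10, -3, -1, 6, 23, 22]


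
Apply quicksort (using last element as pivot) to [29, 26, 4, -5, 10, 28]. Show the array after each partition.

Partition 1: pivot=28 at index 4 -> [26, 4, -5, 10, 28, 29]
Partition 2: pivot=10 at index 2 -> [4, -5, 10, 26, 28, 29]
Partition 3: pivot=-5 at index 0 -> [-5, 4, 10, 26, 28, 29]


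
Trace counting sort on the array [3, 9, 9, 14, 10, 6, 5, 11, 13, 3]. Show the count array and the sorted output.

Count array: [0, 0, 0, 2, 0, 1, 1, 0, 0, 2, 1, 1, 0, 1, 1]
(count[i] = number of elements equal to i)
Cumulative count: [0, 0, 0, 2, 2, 3, 4, 4, 4, 6, 7, 8, 8, 9, 10]
Sorted: [3, 3, 5, 6, 9, 9, 10, 11, 13, 14]


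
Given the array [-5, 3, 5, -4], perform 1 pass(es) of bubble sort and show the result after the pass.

After pass 1: [-5, 3, -4, 5] (1 swaps)
Total swaps: 1


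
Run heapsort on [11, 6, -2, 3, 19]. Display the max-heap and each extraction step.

Build heap: [19, 11, -2, 3, 6]
Extract 19: [11, 6, -2, 3, 19]
Extract 11: [6, 3, -2, 11, 19]
Extract 6: [3, -2, 6, 11, 19]
Extract 3: [-2, 3, 6, 11, 19]


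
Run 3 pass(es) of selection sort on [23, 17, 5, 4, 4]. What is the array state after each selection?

Pass 1: Select minimum 4 at index 3, swap -> [4, 17, 5, 23, 4]
Pass 2: Select minimum 4 at index 4, swap -> [4, 4, 5, 23, 17]
Pass 3: Select minimum 5 at index 2, swap -> [4, 4, 5, 23, 17]


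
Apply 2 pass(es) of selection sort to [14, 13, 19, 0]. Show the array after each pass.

Pass 1: Select minimum 0 at index 3, swap -> [0, 13, 19, 14]
Pass 2: Select minimum 13 at index 1, swap -> [0, 13, 19, 14]


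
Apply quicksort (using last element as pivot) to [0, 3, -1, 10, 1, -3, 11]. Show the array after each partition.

Partition 1: pivot=11 at index 6 -> [0, 3, -1, 10, 1, -3, 11]
Partition 2: pivot=-3 at index 0 -> [-3, 3, -1, 10, 1, 0, 11]
Partition 3: pivot=0 at index 2 -> [-3, -1, 0, 10, 1, 3, 11]
Partition 4: pivot=3 at index 4 -> [-3, -1, 0, 1, 3, 10, 11]


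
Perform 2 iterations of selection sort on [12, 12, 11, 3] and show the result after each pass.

Pass 1: Select minimum 3 at index 3, swap -> [3, 12, 11, 12]
Pass 2: Select minimum 11 at index 2, swap -> [3, 11, 12, 12]


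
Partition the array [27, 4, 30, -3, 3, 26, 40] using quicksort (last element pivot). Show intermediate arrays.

Partition 1: pivot=40 at index 6 -> [27, 4, 30, -3, 3, 26, 40]
Partition 2: pivot=26 at index 3 -> [4, -3, 3, 26, 30, 27, 40]
Partition 3: pivot=3 at index 1 -> [-3, 3, 4, 26, 30, 27, 40]
Partition 4: pivot=27 at index 4 -> [-3, 3, 4, 26, 27, 30, 40]


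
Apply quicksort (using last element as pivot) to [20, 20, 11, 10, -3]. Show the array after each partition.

Partition 1: pivot=-3 at index 0 -> [-3, 20, 11, 10, 20]
Partition 2: pivot=20 at index 4 -> [-3, 20, 11, 10, 20]
Partition 3: pivot=10 at index 1 -> [-3, 10, 11, 20, 20]
Partition 4: pivot=20 at index 3 -> [-3, 10, 11, 20, 20]


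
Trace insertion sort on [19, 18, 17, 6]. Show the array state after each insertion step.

First element 19 is already 'sorted'
Insert 18: shifted 1 elements -> [18, 19, 17, 6]
Insert 17: shifted 2 elements -> [17, 18, 19, 6]
Insert 6: shifted 3 elements -> [6, 17, 18, 19]


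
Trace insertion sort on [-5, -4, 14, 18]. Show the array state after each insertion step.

First element -5 is already 'sorted'
Insert -4: shifted 0 elements -> [-5, -4, 14, 18]
Insert 14: shifted 0 elements -> [-5, -4, 14, 18]
Insert 18: shifted 0 elements -> [-5, -4, 14, 18]


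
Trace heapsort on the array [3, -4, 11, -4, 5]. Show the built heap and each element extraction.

Build heap: [11, 5, 3, -4, -4]
Extract 11: [5, -4, 3, -4, 11]
Extract 5: [3, -4, -4, 5, 11]
Extract 3: [-4, -4, 3, 5, 11]
Extract -4: [-4, -4, 3, 5, 11]


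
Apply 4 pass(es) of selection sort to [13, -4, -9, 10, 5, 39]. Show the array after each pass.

Pass 1: Select minimum -9 at index 2, swap -> [-9, -4, 13, 10, 5, 39]
Pass 2: Select minimum -4 at index 1, swap -> [-9, -4, 13, 10, 5, 39]
Pass 3: Select minimum 5 at index 4, swap -> [-9, -4, 5, 10, 13, 39]
Pass 4: Select minimum 10 at index 3, swap -> [-9, -4, 5, 10, 13, 39]


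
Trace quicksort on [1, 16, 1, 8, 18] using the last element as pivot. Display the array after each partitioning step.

Partition 1: pivot=18 at index 4 -> [1, 16, 1, 8, 18]
Partition 2: pivot=8 at index 2 -> [1, 1, 8, 16, 18]
Partition 3: pivot=1 at index 1 -> [1, 1, 8, 16, 18]


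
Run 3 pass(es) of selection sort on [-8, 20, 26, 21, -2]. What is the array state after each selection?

Pass 1: Select minimum -8 at index 0, swap -> [-8, 20, 26, 21, -2]
Pass 2: Select minimum -2 at index 4, swap -> [-8, -2, 26, 21, 20]
Pass 3: Select minimum 20 at index 4, swap -> [-8, -2, 20, 21, 26]


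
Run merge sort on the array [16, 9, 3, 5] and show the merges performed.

Divide and conquer:
  Merge [16] + [9] -> [9, 16]
  Merge [3] + [5] -> [3, 5]
  Merge [9, 16] + [3, 5] -> [3, 5, 9, 16]


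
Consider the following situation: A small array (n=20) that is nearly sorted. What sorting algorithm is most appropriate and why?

Best choice: Insertion sort
Reason: Insertion sort is O(n) for nearly sorted arrays and has low overhead


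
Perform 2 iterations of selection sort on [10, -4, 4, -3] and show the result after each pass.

Pass 1: Select minimum -4 at index 1, swap -> [-4, 10, 4, -3]
Pass 2: Select minimum -3 at index 3, swap -> [-4, -3, 4, 10]


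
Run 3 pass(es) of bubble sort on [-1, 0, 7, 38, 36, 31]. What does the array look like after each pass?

After pass 1: [-1, 0, 7, 36, 31, 38] (2 swaps)
After pass 2: [-1, 0, 7, 31, 36, 38] (1 swaps)
After pass 3: [-1, 0, 7, 31, 36, 38] (0 swaps)
Total swaps: 3


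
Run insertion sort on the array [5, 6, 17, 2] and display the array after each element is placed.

First element 5 is already 'sorted'
Insert 6: shifted 0 elements -> [5, 6, 17, 2]
Insert 17: shifted 0 elements -> [5, 6, 17, 2]
Insert 2: shifted 3 elements -> [2, 5, 6, 17]


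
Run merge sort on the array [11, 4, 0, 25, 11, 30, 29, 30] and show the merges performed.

Divide and conquer:
  Merge [11] + [4] -> [4, 11]
  Merge [0] + [25] -> [0, 25]
  Merge [4, 11] + [0, 25] -> [0, 4, 11, 25]
  Merge [11] + [30] -> [11, 30]
  Merge [29] + [30] -> [29, 30]
  Merge [11, 30] + [29, 30] -> [11, 29, 30, 30]
  Merge [0, 4, 11, 25] + [11, 29, 30, 30] -> [0, 4, 11, 11, 25, 29, 30, 30]


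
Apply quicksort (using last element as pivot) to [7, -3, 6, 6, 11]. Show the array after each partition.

Partition 1: pivot=11 at index 4 -> [7, -3, 6, 6, 11]
Partition 2: pivot=6 at index 2 -> [-3, 6, 6, 7, 11]
Partition 3: pivot=6 at index 1 -> [-3, 6, 6, 7, 11]


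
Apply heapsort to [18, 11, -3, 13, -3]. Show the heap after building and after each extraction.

Build heap: [18, 13, -3, 11, -3]
Extract 18: [13, 11, -3, -3, 18]
Extract 13: [11, -3, -3, 13, 18]
Extract 11: [-3, -3, 11, 13, 18]
Extract -3: [-3, -3, 11, 13, 18]


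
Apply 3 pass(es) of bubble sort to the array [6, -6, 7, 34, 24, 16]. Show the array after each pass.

After pass 1: [-6, 6, 7, 24, 16, 34] (3 swaps)
After pass 2: [-6, 6, 7, 16, 24, 34] (1 swaps)
After pass 3: [-6, 6, 7, 16, 24, 34] (0 swaps)
Total swaps: 4


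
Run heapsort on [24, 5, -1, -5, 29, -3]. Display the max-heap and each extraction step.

Build heap: [29, 24, -1, -5, 5, -3]
Extract 29: [24, 5, -1, -5, -3, 29]
Extract 24: [5, -3, -1, -5, 24, 29]
Extract 5: [-1, -3, -5, 5, 24, 29]
Extract -1: [-3, -5, -1, 5, 24, 29]
Extract -3: [-5, -3, -1, 5, 24, 29]


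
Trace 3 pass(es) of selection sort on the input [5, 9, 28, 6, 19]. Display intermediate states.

Pass 1: Select minimum 5 at index 0, swap -> [5, 9, 28, 6, 19]
Pass 2: Select minimum 6 at index 3, swap -> [5, 6, 28, 9, 19]
Pass 3: Select minimum 9 at index 3, swap -> [5, 6, 9, 28, 19]


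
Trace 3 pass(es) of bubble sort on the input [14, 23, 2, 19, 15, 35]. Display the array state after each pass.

After pass 1: [14, 2, 19, 15, 23, 35] (3 swaps)
After pass 2: [2, 14, 15, 19, 23, 35] (2 swaps)
After pass 3: [2, 14, 15, 19, 23, 35] (0 swaps)
Total swaps: 5


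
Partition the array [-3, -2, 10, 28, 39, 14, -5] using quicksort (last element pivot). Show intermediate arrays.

Partition 1: pivot=-5 at index 0 -> [-5, -2, 10, 28, 39, 14, -3]
Partition 2: pivot=-3 at index 1 -> [-5, -3, 10, 28, 39, 14, -2]
Partition 3: pivot=-2 at index 2 -> [-5, -3, -2, 28, 39, 14, 10]
Partition 4: pivot=10 at index 3 -> [-5, -3, -2, 10, 39, 14, 28]
Partition 5: pivot=28 at index 5 -> [-5, -3, -2, 10, 14, 28, 39]


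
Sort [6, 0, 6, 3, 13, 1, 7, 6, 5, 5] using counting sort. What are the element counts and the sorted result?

Count array: [1, 1, 0, 1, 0, 2, 3, 1, 0, 0, 0, 0, 0, 1]
(count[i] = number of elements equal to i)
Cumulative count: [1, 2, 2, 3, 3, 5, 8, 9, 9, 9, 9, 9, 9, 10]
Sorted: [0, 1, 3, 5, 5, 6, 6, 6, 7, 13]


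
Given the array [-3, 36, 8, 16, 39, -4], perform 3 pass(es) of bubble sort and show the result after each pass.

After pass 1: [-3, 8, 16, 36, -4, 39] (3 swaps)
After pass 2: [-3, 8, 16, -4, 36, 39] (1 swaps)
After pass 3: [-3, 8, -4, 16, 36, 39] (1 swaps)
Total swaps: 5


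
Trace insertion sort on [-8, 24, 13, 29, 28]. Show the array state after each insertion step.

First element -8 is already 'sorted'
Insert 24: shifted 0 elements -> [-8, 24, 13, 29, 28]
Insert 13: shifted 1 elements -> [-8, 13, 24, 29, 28]
Insert 29: shifted 0 elements -> [-8, 13, 24, 29, 28]
Insert 28: shifted 1 elements -> [-8, 13, 24, 28, 29]


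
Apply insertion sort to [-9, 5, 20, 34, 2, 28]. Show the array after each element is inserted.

First element -9 is already 'sorted'
Insert 5: shifted 0 elements -> [-9, 5, 20, 34, 2, 28]
Insert 20: shifted 0 elements -> [-9, 5, 20, 34, 2, 28]
Insert 34: shifted 0 elements -> [-9, 5, 20, 34, 2, 28]
Insert 2: shifted 3 elements -> [-9, 2, 5, 20, 34, 28]
Insert 28: shifted 1 elements -> [-9, 2, 5, 20, 28, 34]


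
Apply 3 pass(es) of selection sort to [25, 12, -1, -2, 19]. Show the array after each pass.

Pass 1: Select minimum -2 at index 3, swap -> [-2, 12, -1, 25, 19]
Pass 2: Select minimum -1 at index 2, swap -> [-2, -1, 12, 25, 19]
Pass 3: Select minimum 12 at index 2, swap -> [-2, -1, 12, 25, 19]


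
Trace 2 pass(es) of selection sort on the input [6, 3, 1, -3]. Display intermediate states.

Pass 1: Select minimum -3 at index 3, swap -> [-3, 3, 1, 6]
Pass 2: Select minimum 1 at index 2, swap -> [-3, 1, 3, 6]


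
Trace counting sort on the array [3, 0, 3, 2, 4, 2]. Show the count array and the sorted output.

Count array: [1, 0, 2, 2, 1]
(count[i] = number of elements equal to i)
Cumulative count: [1, 1, 3, 5, 6]
Sorted: [0, 2, 2, 3, 3, 4]


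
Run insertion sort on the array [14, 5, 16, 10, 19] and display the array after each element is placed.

First element 14 is already 'sorted'
Insert 5: shifted 1 elements -> [5, 14, 16, 10, 19]
Insert 16: shifted 0 elements -> [5, 14, 16, 10, 19]
Insert 10: shifted 2 elements -> [5, 10, 14, 16, 19]
Insert 19: shifted 0 elements -> [5, 10, 14, 16, 19]


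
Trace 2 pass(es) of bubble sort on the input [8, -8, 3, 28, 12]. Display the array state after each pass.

After pass 1: [-8, 3, 8, 12, 28] (3 swaps)
After pass 2: [-8, 3, 8, 12, 28] (0 swaps)
Total swaps: 3


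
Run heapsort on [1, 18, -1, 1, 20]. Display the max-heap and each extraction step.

Build heap: [20, 18, -1, 1, 1]
Extract 20: [18, 1, -1, 1, 20]
Extract 18: [1, 1, -1, 18, 20]
Extract 1: [1, -1, 1, 18, 20]
Extract 1: [-1, 1, 1, 18, 20]


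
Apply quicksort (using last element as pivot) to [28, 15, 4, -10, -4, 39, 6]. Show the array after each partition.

Partition 1: pivot=6 at index 3 -> [4, -10, -4, 6, 28, 39, 15]
Partition 2: pivot=-4 at index 1 -> [-10, -4, 4, 6, 28, 39, 15]
Partition 3: pivot=15 at index 4 -> [-10, -4, 4, 6, 15, 39, 28]
Partition 4: pivot=28 at index 5 -> [-10, -4, 4, 6, 15, 28, 39]


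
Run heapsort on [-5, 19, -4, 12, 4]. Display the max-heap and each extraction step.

Build heap: [19, 12, -4, -5, 4]
Extract 19: [12, 4, -4, -5, 19]
Extract 12: [4, -5, -4, 12, 19]
Extract 4: [-4, -5, 4, 12, 19]
Extract -4: [-5, -4, 4, 12, 19]


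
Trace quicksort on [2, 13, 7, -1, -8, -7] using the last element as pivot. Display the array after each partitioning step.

Partition 1: pivot=-7 at index 1 -> [-8, -7, 7, -1, 2, 13]
Partition 2: pivot=13 at index 5 -> [-8, -7, 7, -1, 2, 13]
Partition 3: pivot=2 at index 3 -> [-8, -7, -1, 2, 7, 13]


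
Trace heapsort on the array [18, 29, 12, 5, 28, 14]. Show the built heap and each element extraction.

Build heap: [29, 28, 14, 5, 18, 12]
Extract 29: [28, 18, 14, 5, 12, 29]
Extract 28: [18, 12, 14, 5, 28, 29]
Extract 18: [14, 12, 5, 18, 28, 29]
Extract 14: [12, 5, 14, 18, 28, 29]
Extract 12: [5, 12, 14, 18, 28, 29]


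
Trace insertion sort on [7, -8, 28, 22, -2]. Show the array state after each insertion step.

First element 7 is already 'sorted'
Insert -8: shifted 1 elements -> [-8, 7, 28, 22, -2]
Insert 28: shifted 0 elements -> [-8, 7, 28, 22, -2]
Insert 22: shifted 1 elements -> [-8, 7, 22, 28, -2]
Insert -2: shifted 3 elements -> [-8, -2, 7, 22, 28]


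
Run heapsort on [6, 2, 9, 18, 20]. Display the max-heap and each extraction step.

Build heap: [20, 18, 9, 6, 2]
Extract 20: [18, 6, 9, 2, 20]
Extract 18: [9, 6, 2, 18, 20]
Extract 9: [6, 2, 9, 18, 20]
Extract 6: [2, 6, 9, 18, 20]


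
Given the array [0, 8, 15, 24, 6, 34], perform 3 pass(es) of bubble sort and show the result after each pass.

After pass 1: [0, 8, 15, 6, 24, 34] (1 swaps)
After pass 2: [0, 8, 6, 15, 24, 34] (1 swaps)
After pass 3: [0, 6, 8, 15, 24, 34] (1 swaps)
Total swaps: 3


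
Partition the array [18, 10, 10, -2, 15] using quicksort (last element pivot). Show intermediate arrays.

Partition 1: pivot=15 at index 3 -> [10, 10, -2, 15, 18]
Partition 2: pivot=-2 at index 0 -> [-2, 10, 10, 15, 18]
Partition 3: pivot=10 at index 2 -> [-2, 10, 10, 15, 18]


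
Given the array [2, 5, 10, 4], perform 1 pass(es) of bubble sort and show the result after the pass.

After pass 1: [2, 5, 4, 10] (1 swaps)
Total swaps: 1


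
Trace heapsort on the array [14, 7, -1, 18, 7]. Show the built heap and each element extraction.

Build heap: [18, 14, -1, 7, 7]
Extract 18: [14, 7, -1, 7, 18]
Extract 14: [7, 7, -1, 14, 18]
Extract 7: [7, -1, 7, 14, 18]
Extract 7: [-1, 7, 7, 14, 18]


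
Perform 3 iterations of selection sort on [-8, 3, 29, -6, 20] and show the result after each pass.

Pass 1: Select minimum -8 at index 0, swap -> [-8, 3, 29, -6, 20]
Pass 2: Select minimum -6 at index 3, swap -> [-8, -6, 29, 3, 20]
Pass 3: Select minimum 3 at index 3, swap -> [-8, -6, 3, 29, 20]


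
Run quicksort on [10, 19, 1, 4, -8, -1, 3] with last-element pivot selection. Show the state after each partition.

Partition 1: pivot=3 at index 3 -> [1, -8, -1, 3, 19, 10, 4]
Partition 2: pivot=-1 at index 1 -> [-8, -1, 1, 3, 19, 10, 4]
Partition 3: pivot=4 at index 4 -> [-8, -1, 1, 3, 4, 10, 19]
Partition 4: pivot=19 at index 6 -> [-8, -1, 1, 3, 4, 10, 19]


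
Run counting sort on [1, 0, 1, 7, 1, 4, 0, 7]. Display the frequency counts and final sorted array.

Count array: [2, 3, 0, 0, 1, 0, 0, 2]
(count[i] = number of elements equal to i)
Cumulative count: [2, 5, 5, 5, 6, 6, 6, 8]
Sorted: [0, 0, 1, 1, 1, 4, 7, 7]


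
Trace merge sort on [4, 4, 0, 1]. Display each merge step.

Divide and conquer:
  Merge [4] + [4] -> [4, 4]
  Merge [0] + [1] -> [0, 1]
  Merge [4, 4] + [0, 1] -> [0, 1, 4, 4]


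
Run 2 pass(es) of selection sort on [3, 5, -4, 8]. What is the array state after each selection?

Pass 1: Select minimum -4 at index 2, swap -> [-4, 5, 3, 8]
Pass 2: Select minimum 3 at index 2, swap -> [-4, 3, 5, 8]


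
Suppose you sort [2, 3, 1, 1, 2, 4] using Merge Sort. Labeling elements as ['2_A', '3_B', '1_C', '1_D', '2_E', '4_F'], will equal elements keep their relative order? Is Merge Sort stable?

Trace Merge Sort on the labeled array (the key is the number; the letter only tracks identity):
  Merge [3_B] + [1_C] -> [1_C, 3_B]
  Merge [2_A] + [1_C, 3_B] -> [1_C, 2_A, 3_B]
  Merge [2_E] + [4_F] -> [2_E, 4_F]
  Merge [1_D] + [2_E, 4_F] -> [1_D, 2_E, 4_F]
  Merge [1_C, 2_A, 3_B] + [1_D, 2_E, 4_F] -> [1_C, 1_D, 2_A, 2_E, 3_B, 4_F]
Final order: [1_C, 1_D, 2_A, 2_E, 3_B, 4_F]
Equal keys:
  value 1: originally 1_C, 1_D; after sorting 1_C, 1_D -> order preserved
  value 2: originally 2_A, 2_E; after sorting 2_A, 2_E -> order preserved
All equal keys kept their original relative order. Merge Sort is stable: when the heads of the two halves are equal the merge takes from the left half first.
Answer: Stable


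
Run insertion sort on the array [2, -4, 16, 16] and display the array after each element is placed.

First element 2 is already 'sorted'
Insert -4: shifted 1 elements -> [-4, 2, 16, 16]
Insert 16: shifted 0 elements -> [-4, 2, 16, 16]
Insert 16: shifted 0 elements -> [-4, 2, 16, 16]


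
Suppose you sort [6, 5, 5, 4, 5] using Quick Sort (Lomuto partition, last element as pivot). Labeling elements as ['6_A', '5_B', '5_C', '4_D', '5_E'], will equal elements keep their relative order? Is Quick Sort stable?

Trace Quick Sort on the labeled array (the key is the number; the letter only tracks identity):
  Partition indices 0..4 around pivot 5_E -> [5_B, 5_C, 4_D, 5_E, 6_A]
  Partition indices 0..2 around pivot 4_D -> [4_D, 5_C, 5_B, 5_E, 6_A]
  Partition indices 1..2 around pivot 5_B -> [4_D, 5_C, 5_B, 5_E, 6_A]
Final order: [4_D, 5_C, 5_B, 5_E, 6_A]
Equal keys:
  value 5: originally 5_B, 5_C, 5_E; after sorting 5_C, 5_B, 5_E -> order changed
Equal keys were reordered, so Quick Sort is not stable: partition swaps elements across long distances and can reorder equal keys. (One such input is enough; an unstable sort may happen to preserve order on other inputs, but it gives no guarantee.)
Answer: Not stable


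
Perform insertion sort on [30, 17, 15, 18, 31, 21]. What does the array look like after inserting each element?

First element 30 is already 'sorted'
Insert 17: shifted 1 elements -> [17, 30, 15, 18, 31, 21]
Insert 15: shifted 2 elements -> [15, 17, 30, 18, 31, 21]
Insert 18: shifted 1 elements -> [15, 17, 18, 30, 31, 21]
Insert 31: shifted 0 elements -> [15, 17, 18, 30, 31, 21]
Insert 21: shifted 2 elements -> [15, 17, 18, 21, 30, 31]


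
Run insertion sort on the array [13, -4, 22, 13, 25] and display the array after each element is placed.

First element 13 is already 'sorted'
Insert -4: shifted 1 elements -> [-4, 13, 22, 13, 25]
Insert 22: shifted 0 elements -> [-4, 13, 22, 13, 25]
Insert 13: shifted 1 elements -> [-4, 13, 13, 22, 25]
Insert 25: shifted 0 elements -> [-4, 13, 13, 22, 25]


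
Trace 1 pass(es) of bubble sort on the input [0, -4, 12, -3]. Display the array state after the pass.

After pass 1: [-4, 0, -3, 12] (2 swaps)
Total swaps: 2


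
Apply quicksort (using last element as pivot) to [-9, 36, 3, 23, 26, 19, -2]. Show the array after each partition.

Partition 1: pivot=-2 at index 1 -> [-9, -2, 3, 23, 26, 19, 36]
Partition 2: pivot=36 at index 6 -> [-9, -2, 3, 23, 26, 19, 36]
Partition 3: pivot=19 at index 3 -> [-9, -2, 3, 19, 26, 23, 36]
Partition 4: pivot=23 at index 4 -> [-9, -2, 3, 19, 23, 26, 36]


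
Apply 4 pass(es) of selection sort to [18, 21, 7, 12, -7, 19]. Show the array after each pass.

Pass 1: Select minimum -7 at index 4, swap -> [-7, 21, 7, 12, 18, 19]
Pass 2: Select minimum 7 at index 2, swap -> [-7, 7, 21, 12, 18, 19]
Pass 3: Select minimum 12 at index 3, swap -> [-7, 7, 12, 21, 18, 19]
Pass 4: Select minimum 18 at index 4, swap -> [-7, 7, 12, 18, 21, 19]


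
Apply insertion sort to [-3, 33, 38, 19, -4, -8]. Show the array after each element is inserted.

First element -3 is already 'sorted'
Insert 33: shifted 0 elements -> [-3, 33, 38, 19, -4, -8]
Insert 38: shifted 0 elements -> [-3, 33, 38, 19, -4, -8]
Insert 19: shifted 2 elements -> [-3, 19, 33, 38, -4, -8]
Insert -4: shifted 4 elements -> [-4, -3, 19, 33, 38, -8]
Insert -8: shifted 5 elements -> [-8, -4, -3, 19, 33, 38]


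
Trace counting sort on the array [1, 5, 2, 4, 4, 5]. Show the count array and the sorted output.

Count array: [0, 1, 1, 0, 2, 2]
(count[i] = number of elements equal to i)
Cumulative count: [0, 1, 2, 2, 4, 6]
Sorted: [1, 2, 4, 4, 5, 5]


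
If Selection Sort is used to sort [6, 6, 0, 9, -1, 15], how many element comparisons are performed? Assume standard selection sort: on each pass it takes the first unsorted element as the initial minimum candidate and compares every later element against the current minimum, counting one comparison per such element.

Pass 1: scan indices 1..5 for the minimum = 5 comparison(s); min is -1, place at index 0 -> [-1, 6, 0, 9, 6, 15]
Pass 2: scan indices 2..5 for the minimum = 4 comparison(s); min is 0, place at index 1 -> [-1, 0, 6, 9, 6, 15]
Pass 3: scan indices 3..5 for the minimum = 3 comparison(s); min is 6, place at index 2 -> [-1, 0, 6, 9, 6, 15]
Pass 4: scan indices 4..5 for the minimum = 2 comparison(s); min is 6, place at index 3 -> [-1, 0, 6, 6, 9, 15]
Pass 5: scan indices 5..5 for the minimum = 1 comparison(s); min is 9, place at index 4 -> [-1, 0, 6, 6, 9, 15]
Selection sort always scans the whole unsorted suffix, so the count is (n-1) + (n-2) + ... + 1 = n(n-1)/2 = 6*5/2 = 15 regardless of the input order.
Total comparisons: 5 + 4 + 3 + 2 + 1 = 15


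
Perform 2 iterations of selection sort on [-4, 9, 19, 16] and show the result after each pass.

Pass 1: Select minimum -4 at index 0, swap -> [-4, 9, 19, 16]
Pass 2: Select minimum 9 at index 1, swap -> [-4, 9, 19, 16]


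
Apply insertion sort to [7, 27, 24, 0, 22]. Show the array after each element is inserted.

First element 7 is already 'sorted'
Insert 27: shifted 0 elements -> [7, 27, 24, 0, 22]
Insert 24: shifted 1 elements -> [7, 24, 27, 0, 22]
Insert 0: shifted 3 elements -> [0, 7, 24, 27, 22]
Insert 22: shifted 2 elements -> [0, 7, 22, 24, 27]


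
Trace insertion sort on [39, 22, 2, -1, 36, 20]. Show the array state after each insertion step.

First element 39 is already 'sorted'
Insert 22: shifted 1 elements -> [22, 39, 2, -1, 36, 20]
Insert 2: shifted 2 elements -> [2, 22, 39, -1, 36, 20]
Insert -1: shifted 3 elements -> [-1, 2, 22, 39, 36, 20]
Insert 36: shifted 1 elements -> [-1, 2, 22, 36, 39, 20]
Insert 20: shifted 3 elements -> [-1, 2, 20, 22, 36, 39]


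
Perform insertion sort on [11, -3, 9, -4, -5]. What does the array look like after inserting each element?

First element 11 is already 'sorted'
Insert -3: shifted 1 elements -> [-3, 11, 9, -4, -5]
Insert 9: shifted 1 elements -> [-3, 9, 11, -4, -5]
Insert -4: shifted 3 elements -> [-4, -3, 9, 11, -5]
Insert -5: shifted 4 elements -> [-5, -4, -3, 9, 11]


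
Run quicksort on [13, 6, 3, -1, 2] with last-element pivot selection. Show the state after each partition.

Partition 1: pivot=2 at index 1 -> [-1, 2, 3, 13, 6]
Partition 2: pivot=6 at index 3 -> [-1, 2, 3, 6, 13]


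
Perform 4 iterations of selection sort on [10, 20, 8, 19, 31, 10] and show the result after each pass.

Pass 1: Select minimum 8 at index 2, swap -> [8, 20, 10, 19, 31, 10]
Pass 2: Select minimum 10 at index 2, swap -> [8, 10, 20, 19, 31, 10]
Pass 3: Select minimum 10 at index 5, swap -> [8, 10, 10, 19, 31, 20]
Pass 4: Select minimum 19 at index 3, swap -> [8, 10, 10, 19, 31, 20]


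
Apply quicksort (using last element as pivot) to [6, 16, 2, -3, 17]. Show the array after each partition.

Partition 1: pivot=17 at index 4 -> [6, 16, 2, -3, 17]
Partition 2: pivot=-3 at index 0 -> [-3, 16, 2, 6, 17]
Partition 3: pivot=6 at index 2 -> [-3, 2, 6, 16, 17]


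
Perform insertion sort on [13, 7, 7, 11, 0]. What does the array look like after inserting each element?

First element 13 is already 'sorted'
Insert 7: shifted 1 elements -> [7, 13, 7, 11, 0]
Insert 7: shifted 1 elements -> [7, 7, 13, 11, 0]
Insert 11: shifted 1 elements -> [7, 7, 11, 13, 0]
Insert 0: shifted 4 elements -> [0, 7, 7, 11, 13]


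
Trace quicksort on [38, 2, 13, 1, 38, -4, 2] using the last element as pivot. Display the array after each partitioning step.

Partition 1: pivot=2 at index 3 -> [2, 1, -4, 2, 38, 13, 38]
Partition 2: pivot=-4 at index 0 -> [-4, 1, 2, 2, 38, 13, 38]
Partition 3: pivot=2 at index 2 -> [-4, 1, 2, 2, 38, 13, 38]
Partition 4: pivot=38 at index 6 -> [-4, 1, 2, 2, 38, 13, 38]
Partition 5: pivot=13 at index 4 -> [-4, 1, 2, 2, 13, 38, 38]


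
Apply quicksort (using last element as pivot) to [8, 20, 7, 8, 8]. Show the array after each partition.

Partition 1: pivot=8 at index 3 -> [8, 7, 8, 8, 20]
Partition 2: pivot=8 at index 2 -> [8, 7, 8, 8, 20]
Partition 3: pivot=7 at index 0 -> [7, 8, 8, 8, 20]


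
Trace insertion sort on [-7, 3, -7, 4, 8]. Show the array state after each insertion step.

First element -7 is already 'sorted'
Insert 3: shifted 0 elements -> [-7, 3, -7, 4, 8]
Insert -7: shifted 1 elements -> [-7, -7, 3, 4, 8]
Insert 4: shifted 0 elements -> [-7, -7, 3, 4, 8]
Insert 8: shifted 0 elements -> [-7, -7, 3, 4, 8]


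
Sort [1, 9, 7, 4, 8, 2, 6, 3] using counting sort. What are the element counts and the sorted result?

Count array: [0, 1, 1, 1, 1, 0, 1, 1, 1, 1]
(count[i] = number of elements equal to i)
Cumulative count: [0, 1, 2, 3, 4, 4, 5, 6, 7, 8]
Sorted: [1, 2, 3, 4, 6, 7, 8, 9]


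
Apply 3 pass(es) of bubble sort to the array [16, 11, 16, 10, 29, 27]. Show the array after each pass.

After pass 1: [11, 16, 10, 16, 27, 29] (3 swaps)
After pass 2: [11, 10, 16, 16, 27, 29] (1 swaps)
After pass 3: [10, 11, 16, 16, 27, 29] (1 swaps)
Total swaps: 5


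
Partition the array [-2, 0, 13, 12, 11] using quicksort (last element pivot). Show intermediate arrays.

Partition 1: pivot=11 at index 2 -> [-2, 0, 11, 12, 13]
Partition 2: pivot=0 at index 1 -> [-2, 0, 11, 12, 13]
Partition 3: pivot=13 at index 4 -> [-2, 0, 11, 12, 13]


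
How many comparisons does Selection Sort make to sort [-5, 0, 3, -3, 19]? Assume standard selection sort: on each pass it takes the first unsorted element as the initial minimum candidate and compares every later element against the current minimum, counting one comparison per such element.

Pass 1: scan indices 1..4 for the minimum = 4 comparison(s); min is -5, place at index 0 -> [-5, 0, 3, -3, 19]
Pass 2: scan indices 2..4 for the minimum = 3 comparison(s); min is -3, place at index 1 -> [-5, -3, 3, 0, 19]
Pass 3: scan indices 3..4 for the minimum = 2 comparison(s); min is 0, place at index 2 -> [-5, -3, 0, 3, 19]
Pass 4: scan indices 4..4 for the minimum = 1 comparison(s); min is 3, place at index 3 -> [-5, -3, 0, 3, 19]
Selection sort always scans the whole unsorted suffix, so the count is (n-1) + (n-2) + ... + 1 = n(n-1)/2 = 5*4/2 = 10 regardless of the input order.
Total comparisons: 4 + 3 + 2 + 1 = 10


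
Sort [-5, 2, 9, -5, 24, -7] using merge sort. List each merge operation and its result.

Divide and conquer:
  Merge [2] + [9] -> [2, 9]
  Merge [-5] + [2, 9] -> [-5, 2, 9]
  Merge [24] + [-7] -> [-7, 24]
  Merge [-5] + [-7, 24] -> [-7, -5, 24]
  Merge [-5, 2, 9] + [-7, -5, 24] -> [-7, -5, -5, 2, 9, 24]


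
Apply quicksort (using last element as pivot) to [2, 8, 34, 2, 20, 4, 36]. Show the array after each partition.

Partition 1: pivot=36 at index 6 -> [2, 8, 34, 2, 20, 4, 36]
Partition 2: pivot=4 at index 2 -> [2, 2, 4, 8, 20, 34, 36]
Partition 3: pivot=2 at index 1 -> [2, 2, 4, 8, 20, 34, 36]
Partition 4: pivot=34 at index 5 -> [2, 2, 4, 8, 20, 34, 36]
Partition 5: pivot=20 at index 4 -> [2, 2, 4, 8, 20, 34, 36]


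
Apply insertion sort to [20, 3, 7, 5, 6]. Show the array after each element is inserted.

First element 20 is already 'sorted'
Insert 3: shifted 1 elements -> [3, 20, 7, 5, 6]
Insert 7: shifted 1 elements -> [3, 7, 20, 5, 6]
Insert 5: shifted 2 elements -> [3, 5, 7, 20, 6]
Insert 6: shifted 2 elements -> [3, 5, 6, 7, 20]


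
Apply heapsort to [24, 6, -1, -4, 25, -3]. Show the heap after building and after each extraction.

Build heap: [25, 24, -1, -4, 6, -3]
Extract 25: [24, 6, -1, -4, -3, 25]
Extract 24: [6, -3, -1, -4, 24, 25]
Extract 6: [-1, -3, -4, 6, 24, 25]
Extract -1: [-3, -4, -1, 6, 24, 25]
Extract -3: [-4, -3, -1, 6, 24, 25]


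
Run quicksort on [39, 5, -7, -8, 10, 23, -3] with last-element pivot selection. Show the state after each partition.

Partition 1: pivot=-3 at index 2 -> [-7, -8, -3, 5, 10, 23, 39]
Partition 2: pivot=-8 at index 0 -> [-8, -7, -3, 5, 10, 23, 39]
Partition 3: pivot=39 at index 6 -> [-8, -7, -3, 5, 10, 23, 39]
Partition 4: pivot=23 at index 5 -> [-8, -7, -3, 5, 10, 23, 39]
Partition 5: pivot=10 at index 4 -> [-8, -7, -3, 5, 10, 23, 39]


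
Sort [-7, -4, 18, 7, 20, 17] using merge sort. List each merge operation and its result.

Divide and conquer:
  Merge [-4] + [18] -> [-4, 18]
  Merge [-7] + [-4, 18] -> [-7, -4, 18]
  Merge [20] + [17] -> [17, 20]
  Merge [7] + [17, 20] -> [7, 17, 20]
  Merge [-7, -4, 18] + [7, 17, 20] -> [-7, -4, 7, 17, 18, 20]


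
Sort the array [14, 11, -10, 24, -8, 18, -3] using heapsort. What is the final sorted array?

Build heap: [24, 14, 18, 11, -8, -10, -3]
Extract 24: [18, 14, -3, 11, -8, -10, 24]
Extract 18: [14, 11, -3, -10, -8, 18, 24]
Extract 14: [11, -8, -3, -10, 14, 18, 24]
Extract 11: [-3, -8, -10, 11, 14, 18, 24]
Extract -3: [-8, -10, -3, 11, 14, 18, 24]
Extract -8: [-10, -8, -3, 11, 14, 18, 24]


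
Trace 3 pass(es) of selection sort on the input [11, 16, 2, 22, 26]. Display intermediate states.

Pass 1: Select minimum 2 at index 2, swap -> [2, 16, 11, 22, 26]
Pass 2: Select minimum 11 at index 2, swap -> [2, 11, 16, 22, 26]
Pass 3: Select minimum 16 at index 2, swap -> [2, 11, 16, 22, 26]


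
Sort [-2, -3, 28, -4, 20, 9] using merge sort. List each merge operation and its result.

Divide and conquer:
  Merge [-3] + [28] -> [-3, 28]
  Merge [-2] + [-3, 28] -> [-3, -2, 28]
  Merge [20] + [9] -> [9, 20]
  Merge [-4] + [9, 20] -> [-4, 9, 20]
  Merge [-3, -2, 28] + [-4, 9, 20] -> [-4, -3, -2, 9, 20, 28]


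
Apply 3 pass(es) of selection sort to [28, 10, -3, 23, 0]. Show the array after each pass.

Pass 1: Select minimum -3 at index 2, swap -> [-3, 10, 28, 23, 0]
Pass 2: Select minimum 0 at index 4, swap -> [-3, 0, 28, 23, 10]
Pass 3: Select minimum 10 at index 4, swap -> [-3, 0, 10, 23, 28]


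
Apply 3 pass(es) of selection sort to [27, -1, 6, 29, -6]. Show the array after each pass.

Pass 1: Select minimum -6 at index 4, swap -> [-6, -1, 6, 29, 27]
Pass 2: Select minimum -1 at index 1, swap -> [-6, -1, 6, 29, 27]
Pass 3: Select minimum 6 at index 2, swap -> [-6, -1, 6, 29, 27]


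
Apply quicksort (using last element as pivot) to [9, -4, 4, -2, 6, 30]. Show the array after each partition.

Partition 1: pivot=30 at index 5 -> [9, -4, 4, -2, 6, 30]
Partition 2: pivot=6 at index 3 -> [-4, 4, -2, 6, 9, 30]
Partition 3: pivot=-2 at index 1 -> [-4, -2, 4, 6, 9, 30]


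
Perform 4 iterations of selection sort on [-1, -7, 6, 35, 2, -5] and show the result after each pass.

Pass 1: Select minimum -7 at index 1, swap -> [-7, -1, 6, 35, 2, -5]
Pass 2: Select minimum -5 at index 5, swap -> [-7, -5, 6, 35, 2, -1]
Pass 3: Select minimum -1 at index 5, swap -> [-7, -5, -1, 35, 2, 6]
Pass 4: Select minimum 2 at index 4, swap -> [-7, -5, -1, 2, 35, 6]


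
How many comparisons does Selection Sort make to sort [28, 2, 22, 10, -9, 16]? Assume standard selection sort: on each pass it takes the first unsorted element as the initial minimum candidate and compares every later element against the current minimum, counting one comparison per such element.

Pass 1: scan indices 1..5 for the minimum = 5 comparison(s); min is -9, place at index 0 -> [-9, 2, 22, 10, 28, 16]
Pass 2: scan indices 2..5 for the minimum = 4 comparison(s); min is 2, place at index 1 -> [-9, 2, 22, 10, 28, 16]
Pass 3: scan indices 3..5 for the minimum = 3 comparison(s); min is 10, place at index 2 -> [-9, 2, 10, 22, 28, 16]
Pass 4: scan indices 4..5 for the minimum = 2 comparison(s); min is 16, place at index 3 -> [-9, 2, 10, 16, 28, 22]
Pass 5: scan indices 5..5 for the minimum = 1 comparison(s); min is 22, place at index 4 -> [-9, 2, 10, 16, 22, 28]
Selection sort always scans the whole unsorted suffix, so the count is (n-1) + (n-2) + ... + 1 = n(n-1)/2 = 6*5/2 = 15 regardless of the input order.
Total comparisons: 5 + 4 + 3 + 2 + 1 = 15


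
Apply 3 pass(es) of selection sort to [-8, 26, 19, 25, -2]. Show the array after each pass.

Pass 1: Select minimum -8 at index 0, swap -> [-8, 26, 19, 25, -2]
Pass 2: Select minimum -2 at index 4, swap -> [-8, -2, 19, 25, 26]
Pass 3: Select minimum 19 at index 2, swap -> [-8, -2, 19, 25, 26]


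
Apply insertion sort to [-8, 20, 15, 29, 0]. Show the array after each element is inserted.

First element -8 is already 'sorted'
Insert 20: shifted 0 elements -> [-8, 20, 15, 29, 0]
Insert 15: shifted 1 elements -> [-8, 15, 20, 29, 0]
Insert 29: shifted 0 elements -> [-8, 15, 20, 29, 0]
Insert 0: shifted 3 elements -> [-8, 0, 15, 20, 29]


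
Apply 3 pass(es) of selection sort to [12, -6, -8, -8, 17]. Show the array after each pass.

Pass 1: Select minimum -8 at index 2, swap -> [-8, -6, 12, -8, 17]
Pass 2: Select minimum -8 at index 3, swap -> [-8, -8, 12, -6, 17]
Pass 3: Select minimum -6 at index 3, swap -> [-8, -8, -6, 12, 17]


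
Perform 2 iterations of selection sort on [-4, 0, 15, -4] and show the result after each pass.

Pass 1: Select minimum -4 at index 0, swap -> [-4, 0, 15, -4]
Pass 2: Select minimum -4 at index 3, swap -> [-4, -4, 15, 0]


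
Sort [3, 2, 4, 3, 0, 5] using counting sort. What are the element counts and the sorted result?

Count array: [1, 0, 1, 2, 1, 1]
(count[i] = number of elements equal to i)
Cumulative count: [1, 1, 2, 4, 5, 6]
Sorted: [0, 2, 3, 3, 4, 5]


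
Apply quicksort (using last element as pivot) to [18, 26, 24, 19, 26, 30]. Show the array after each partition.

Partition 1: pivot=30 at index 5 -> [18, 26, 24, 19, 26, 30]
Partition 2: pivot=26 at index 4 -> [18, 26, 24, 19, 26, 30]
Partition 3: pivot=19 at index 1 -> [18, 19, 24, 26, 26, 30]
Partition 4: pivot=26 at index 3 -> [18, 19, 24, 26, 26, 30]


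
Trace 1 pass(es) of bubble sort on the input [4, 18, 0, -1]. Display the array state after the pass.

After pass 1: [4, 0, -1, 18] (2 swaps)
Total swaps: 2


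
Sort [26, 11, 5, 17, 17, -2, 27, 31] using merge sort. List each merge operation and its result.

Divide and conquer:
  Merge [26] + [11] -> [11, 26]
  Merge [5] + [17] -> [5, 17]
  Merge [11, 26] + [5, 17] -> [5, 11, 17, 26]
  Merge [17] + [-2] -> [-2, 17]
  Merge [27] + [31] -> [27, 31]
  Merge [-2, 17] + [27, 31] -> [-2, 17, 27, 31]
  Merge [5, 11, 17, 26] + [-2, 17, 27, 31] -> [-2, 5, 11, 17, 17, 26, 27, 31]


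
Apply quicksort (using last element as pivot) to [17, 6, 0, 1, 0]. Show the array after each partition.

Partition 1: pivot=0 at index 1 -> [0, 0, 17, 1, 6]
Partition 2: pivot=6 at index 3 -> [0, 0, 1, 6, 17]


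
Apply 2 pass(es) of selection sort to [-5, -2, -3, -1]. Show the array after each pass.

Pass 1: Select minimum -5 at index 0, swap -> [-5, -2, -3, -1]
Pass 2: Select minimum -3 at index 2, swap -> [-5, -3, -2, -1]


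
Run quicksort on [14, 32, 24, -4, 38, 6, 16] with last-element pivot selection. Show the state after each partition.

Partition 1: pivot=16 at index 3 -> [14, -4, 6, 16, 38, 24, 32]
Partition 2: pivot=6 at index 1 -> [-4, 6, 14, 16, 38, 24, 32]
Partition 3: pivot=32 at index 5 -> [-4, 6, 14, 16, 24, 32, 38]


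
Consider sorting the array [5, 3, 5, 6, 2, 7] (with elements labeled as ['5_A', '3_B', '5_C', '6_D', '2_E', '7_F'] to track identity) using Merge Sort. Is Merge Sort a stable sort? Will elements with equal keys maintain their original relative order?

Trace Merge Sort on the labeled array (the key is the number; the letter only tracks identity):
  Merge [3_B] + [5_C] -> [3_B, 5_C]
  Merge [5_A] + [3_B, 5_C] -> [3_B, 5_A, 5_C]
  Merge [2_E] + [7_F] -> [2_E, 7_F]
  Merge [6_D] + [2_E, 7_F] -> [2_E, 6_D, 7_F]
  Merge [3_B, 5_A, 5_C] + [2_E, 6_D, 7_F] -> [2_E, 3_B, 5_A, 5_C, 6_D, 7_F]
Final order: [2_E, 3_B, 5_A, 5_C, 6_D, 7_F]
Equal keys:
  value 5: originally 5_A, 5_C; after sorting 5_A, 5_C -> order preserved
All equal keys kept their original relative order. Merge Sort is stable: when the heads of the two halves are equal the merge takes from the left half first.
Answer: Stable


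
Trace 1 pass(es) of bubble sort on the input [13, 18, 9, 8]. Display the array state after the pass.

After pass 1: [13, 9, 8, 18] (2 swaps)
Total swaps: 2


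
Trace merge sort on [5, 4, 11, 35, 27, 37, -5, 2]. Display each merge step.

Divide and conquer:
  Merge [5] + [4] -> [4, 5]
  Merge [11] + [35] -> [11, 35]
  Merge [4, 5] + [11, 35] -> [4, 5, 11, 35]
  Merge [27] + [37] -> [27, 37]
  Merge [-5] + [2] -> [-5, 2]
  Merge [27, 37] + [-5, 2] -> [-5, 2, 27, 37]
  Merge [4, 5, 11, 35] + [-5, 2, 27, 37] -> [-5, 2, 4, 5, 11, 27, 35, 37]


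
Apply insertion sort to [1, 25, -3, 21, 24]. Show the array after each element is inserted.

First element 1 is already 'sorted'
Insert 25: shifted 0 elements -> [1, 25, -3, 21, 24]
Insert -3: shifted 2 elements -> [-3, 1, 25, 21, 24]
Insert 21: shifted 1 elements -> [-3, 1, 21, 25, 24]
Insert 24: shifted 1 elements -> [-3, 1, 21, 24, 25]


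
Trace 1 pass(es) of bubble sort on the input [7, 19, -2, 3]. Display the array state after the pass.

After pass 1: [7, -2, 3, 19] (2 swaps)
Total swaps: 2


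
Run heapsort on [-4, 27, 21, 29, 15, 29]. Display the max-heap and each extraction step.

Build heap: [29, 27, 29, -4, 15, 21]
Extract 29: [29, 27, 21, -4, 15, 29]
Extract 29: [27, 15, 21, -4, 29, 29]
Extract 27: [21, 15, -4, 27, 29, 29]
Extract 21: [15, -4, 21, 27, 29, 29]
Extract 15: [-4, 15, 21, 27, 29, 29]


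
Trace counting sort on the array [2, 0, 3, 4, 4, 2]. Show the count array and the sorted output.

Count array: [1, 0, 2, 1, 2]
(count[i] = number of elements equal to i)
Cumulative count: [1, 1, 3, 4, 6]
Sorted: [0, 2, 2, 3, 4, 4]
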